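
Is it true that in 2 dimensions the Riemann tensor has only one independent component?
The number of independent components is n^2(n^2-1)/12 = 4·3/12 = 1 for n = 2 (e.g. R_{1212}).
Yes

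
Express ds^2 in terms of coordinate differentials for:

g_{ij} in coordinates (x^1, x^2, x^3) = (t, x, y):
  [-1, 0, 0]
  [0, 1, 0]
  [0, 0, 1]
ds^2 = g_{ij} dx^i dx^j; only the non-zero components contribute.
ds^2 = -dt^2 + dx^2 + dy^2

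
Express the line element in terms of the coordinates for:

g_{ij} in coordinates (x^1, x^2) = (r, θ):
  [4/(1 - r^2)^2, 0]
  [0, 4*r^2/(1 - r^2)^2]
ds^2 = g_{ij} dx^i dx^j; only the non-zero components contribute.
ds^2 = (4/(1 - r^2)^2) dr^2 + (4*r^2/(1 - r^2)^2) dθ^2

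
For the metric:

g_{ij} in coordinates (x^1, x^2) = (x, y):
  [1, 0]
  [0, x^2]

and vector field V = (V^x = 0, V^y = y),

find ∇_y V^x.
Non-zero Christoffel symbols:
Γ^x_{y y} = -x
Γ^y_{x y} = 1/x
∇_y V^x = ∂_y V^x + Γ^x_{y j} V^j
  = (0) + (0)(0) + (-x)(y)
  = -x*y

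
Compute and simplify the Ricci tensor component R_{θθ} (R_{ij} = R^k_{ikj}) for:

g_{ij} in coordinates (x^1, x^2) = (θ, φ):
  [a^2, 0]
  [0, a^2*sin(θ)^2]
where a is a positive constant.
Non-zero Christoffel symbols (Γ^k_{ij} = Γ^k_{ji}):
Γ^θ_{φ φ} = -sin(2*θ)/2
Γ^φ_{θ φ} = 1/tan(θ)
R^θ_{θ θ θ} = 0 (a repeated index in an antisymmetric pair)
R^φ_{θ φ θ} = ∂_φ Γ^φ_{θ θ} - ∂_θ Γ^φ_{θ φ} + Γ^φ_{φ m} Γ^m_{θ θ} - Γ^φ_{θ m} Γ^m_{θ φ}
  = (0) - (-1/sin(θ)^2) + (0) - (1/tan(θ)^2) = 1
R_{θθ} = R^θ_{θ θ θ} + R^φ_{θ φ θ} = (0) + (1) = 1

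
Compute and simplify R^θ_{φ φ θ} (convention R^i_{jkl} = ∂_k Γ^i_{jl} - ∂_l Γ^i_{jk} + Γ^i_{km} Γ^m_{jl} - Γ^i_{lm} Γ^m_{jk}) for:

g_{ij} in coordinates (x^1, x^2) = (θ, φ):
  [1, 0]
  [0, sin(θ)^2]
Non-zero Christoffel symbols (Γ^k_{ij} = Γ^k_{ji}):
Γ^θ_{φ φ} = -sin(2*θ)/2
Γ^φ_{θ φ} = 1/tan(θ)
R^θ_{φ φ θ} = ∂_φ Γ^θ_{φ θ} - ∂_θ Γ^θ_{φ φ} + Γ^θ_{φ m} Γ^m_{φ θ} - Γ^θ_{θ m} Γ^m_{φ φ}
  = (0) - (-cos(2*θ)) + (-cos(θ)^2) - (0) = -sin(θ)^2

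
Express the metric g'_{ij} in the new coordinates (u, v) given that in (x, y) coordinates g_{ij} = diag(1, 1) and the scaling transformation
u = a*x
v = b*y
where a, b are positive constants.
Invert the transformation: x = u/a, y = v/b
g'_{ij} = (∂x^k/∂x'^i)(∂x^l/∂x'^j) g_{kl}; with g_{kl} = δ_{kl} this is Σ_k (∂x^k/∂x'^i)(∂x^k/∂x'^j).
Jacobian: ∂x/∂u = 1/a, ∂x/∂v = 0, ∂y/∂u = 0, ∂y/∂v = 1/b
g'_{uu} = (1/a)(1/a) + (0)(0) = 1/a^2
g'_{uv} = (1/a)(0) + (0)(1/b) = 0
g'_{vv} = (0)(0) + (1/b)(1/b) = 1/b^2
g'_{ij} = diag(1/a^2, 1/b^2)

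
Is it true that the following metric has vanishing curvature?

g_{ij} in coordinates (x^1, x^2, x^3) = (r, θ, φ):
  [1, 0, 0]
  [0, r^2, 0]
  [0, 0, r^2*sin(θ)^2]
Non-zero Christoffel symbols:
Γ^r_{θ θ} = -r
Γ^r_{φ φ} = -r*sin(θ)^2
Γ^θ_{r θ} = 1/r
Γ^θ_{φ φ} = -sin(2*θ)/2
Γ^φ_{r φ} = 1/r
Γ^φ_{θ φ} = 1/tan(θ)
Ricci tensor: R_{rr} = 0, R_{rθ} = 0, R_{rφ} = 0, R_{θθ} = 0, R_{θφ} = 0, R_{φφ} = 0
All R_{ij} vanish; in 3 dimensions the Riemann tensor is fully determined by the Ricci tensor, so R^i_{jkl} = 0: the metric is flat (curvilinear coordinates on flat space).
Yes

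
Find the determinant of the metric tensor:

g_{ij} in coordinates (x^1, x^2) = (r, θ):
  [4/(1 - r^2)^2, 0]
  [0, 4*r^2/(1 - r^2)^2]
For a 2×2 metric: det(g) = g_{11}·g_{22} - g_{12}·g_{21}
= (4/(1 - r^2)^2)·(4*r^2/(1 - r^2)^2) - (0)·(0)
= 16*r^2/(1 - r^2)^4 - 0
det(g) = 16*r^2/(1 - r^2)^4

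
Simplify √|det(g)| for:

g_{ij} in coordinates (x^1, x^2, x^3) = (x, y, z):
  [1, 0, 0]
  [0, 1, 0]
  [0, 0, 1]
det(g) = 1
√|det(g)| = 1
Volume element: dV = 1 dx dy dz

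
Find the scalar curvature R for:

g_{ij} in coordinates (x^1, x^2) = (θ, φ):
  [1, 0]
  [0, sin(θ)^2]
Non-zero Christoffel symbols (Γ^k_{ij} = Γ^k_{ji}):
Γ^θ_{φ φ} = -sin(2*θ)/2
Γ^φ_{θ φ} = 1/tan(θ)
Ricci tensor (R_{ij} = R^k_{ikj}): R_{θθ} = 1, R_{θφ} = 0, R_{φφ} = sin(θ)^2
Inverse metric: g^{θθ} = 1, g^{φφ} = 1/sin(θ)^2
R = g^{ij} R_{ij} = (1)(1) + (1/sin(θ)^2)(sin(θ)^2) = 2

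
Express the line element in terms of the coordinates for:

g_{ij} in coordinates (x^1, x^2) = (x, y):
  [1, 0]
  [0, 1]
ds^2 = g_{ij} dx^i dx^j; only the non-zero components contribute.
ds^2 = dx^2 + dy^2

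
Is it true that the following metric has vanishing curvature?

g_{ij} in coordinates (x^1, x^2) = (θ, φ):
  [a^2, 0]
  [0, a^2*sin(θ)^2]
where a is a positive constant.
Non-zero Christoffel symbols:
Γ^θ_{φ φ} = -sin(2*θ)/2
Γ^φ_{θ φ} = 1/tan(θ)
Ricci tensor: R_{θθ} = 1, R_{θφ} = 0, R_{φφ} = sin(θ)^2
The Ricci tensor is non-zero, so the Riemann tensor is non-zero: not flat.
No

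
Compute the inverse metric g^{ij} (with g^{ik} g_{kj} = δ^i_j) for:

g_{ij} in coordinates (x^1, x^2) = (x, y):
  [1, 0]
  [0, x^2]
The metric is diagonal, so g^{ij} is diagonal with entries 1/g_{ii}: diag(1, 1/(x^2)).
g^{ij}:
  [1, 0]
  [0, 1/x^2]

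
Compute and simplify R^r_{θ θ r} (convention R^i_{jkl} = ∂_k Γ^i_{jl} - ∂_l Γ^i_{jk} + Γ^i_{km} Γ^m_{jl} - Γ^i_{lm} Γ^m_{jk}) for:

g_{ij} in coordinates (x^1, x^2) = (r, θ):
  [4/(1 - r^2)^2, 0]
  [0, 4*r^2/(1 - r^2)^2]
Non-zero Christoffel symbols (Γ^k_{ij} = Γ^k_{ji}):
Γ^r_{r r} = 2*r/(1 - r^2)
Γ^r_{θ θ} = (r^3 + r)/(r^2 - 1)
Γ^θ_{r θ} = (-r^2 - 1)/(r^3 - r)
R^r_{θ θ r} = ∂_θ Γ^r_{θ r} - ∂_r Γ^r_{θ θ} + Γ^r_{θ m} Γ^m_{θ r} - Γ^r_{r m} Γ^m_{θ θ}
  = (0) - ((r^4 - 4*r^2 - 1)/(r^2 - 1)^2) + (-(r^2 + 1)^2/(r^2 - 1)^2) - (-2*r^2*(r^2 + 1)/(r^2 - 1)^2) = 4*r^2/(r^2 - 1)^2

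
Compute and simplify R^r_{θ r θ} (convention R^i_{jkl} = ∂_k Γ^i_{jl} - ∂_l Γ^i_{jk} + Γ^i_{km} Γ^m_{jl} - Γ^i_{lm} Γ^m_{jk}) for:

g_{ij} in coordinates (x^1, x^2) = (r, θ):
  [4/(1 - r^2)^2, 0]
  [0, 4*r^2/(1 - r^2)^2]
Non-zero Christoffel symbols (Γ^k_{ij} = Γ^k_{ji}):
Γ^r_{r r} = 2*r/(1 - r^2)
Γ^r_{θ θ} = (r^3 + r)/(r^2 - 1)
Γ^θ_{r θ} = (-r^2 - 1)/(r^3 - r)
R^r_{θ r θ} = ∂_r Γ^r_{θ θ} - ∂_θ Γ^r_{θ r} + Γ^r_{r m} Γ^m_{θ θ} - Γ^r_{θ m} Γ^m_{θ r}
  = ((r^4 - 4*r^2 - 1)/(r^2 - 1)^2) - (0) + (-2*r^2*(r^2 + 1)/(r^2 - 1)^2) - (-(r^2 + 1)^2/(r^2 - 1)^2) = -4*r^2/(r^2 - 1)^2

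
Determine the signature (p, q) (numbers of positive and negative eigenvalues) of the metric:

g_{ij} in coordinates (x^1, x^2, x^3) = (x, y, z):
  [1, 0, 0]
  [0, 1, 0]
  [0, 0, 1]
The metric is diagonal, so its eigenvalues are the diagonal entries: 1, 1, 1 (at a generic point, where coordinate-dependent entries are positive).
3 positive, 0 negative.
(3, 0) - Riemannian (positive definite)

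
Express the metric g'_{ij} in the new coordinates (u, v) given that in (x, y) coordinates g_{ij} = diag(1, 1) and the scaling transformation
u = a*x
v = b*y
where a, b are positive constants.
Invert the transformation: x = u/a, y = v/b
g'_{ij} = (∂x^k/∂x'^i)(∂x^l/∂x'^j) g_{kl}; with g_{kl} = δ_{kl} this is Σ_k (∂x^k/∂x'^i)(∂x^k/∂x'^j).
Jacobian: ∂x/∂u = 1/a, ∂x/∂v = 0, ∂y/∂u = 0, ∂y/∂v = 1/b
g'_{uu} = (1/a)(1/a) + (0)(0) = 1/a^2
g'_{uv} = (1/a)(0) + (0)(1/b) = 0
g'_{vv} = (0)(0) + (1/b)(1/b) = 1/b^2
g'_{ij} = diag(1/a^2, 1/b^2)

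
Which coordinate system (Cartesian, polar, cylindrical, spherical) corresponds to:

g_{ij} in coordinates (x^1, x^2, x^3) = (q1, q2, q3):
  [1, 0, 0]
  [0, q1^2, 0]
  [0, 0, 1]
The line element ds^2 = dq1^2 + q1^2 dq2^2 + dq3^2 is dr^2 + r^2 dθ^2 + dz^2 with q1 = r, q2 = θ, q3 = z.
cylindrical coordinates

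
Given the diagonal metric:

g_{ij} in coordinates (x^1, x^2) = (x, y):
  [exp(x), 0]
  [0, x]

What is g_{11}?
With x^1 = x, x^2 = y, g_{11} = g_{xx} is the row-1, column-1 entry of the matrix.
g_{11} = exp(x)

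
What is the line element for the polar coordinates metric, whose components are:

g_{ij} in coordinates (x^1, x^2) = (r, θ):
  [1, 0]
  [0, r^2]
ds^2 = g_{ij} dx^i dx^j; only the non-zero components contribute.
ds^2 = dr^2 + r^2 dθ^2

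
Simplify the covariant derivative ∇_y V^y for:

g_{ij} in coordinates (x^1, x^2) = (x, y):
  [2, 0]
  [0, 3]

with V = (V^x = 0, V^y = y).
All Christoffel symbols are zero.
∇_y V^y = ∂_y V^y + Γ^y_{y j} V^j
  = (1) + (0)(0) + (0)(y)
  = 1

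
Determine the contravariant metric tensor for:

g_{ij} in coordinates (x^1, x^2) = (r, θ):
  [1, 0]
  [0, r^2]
The metric is diagonal, so g^{ij} is diagonal with entries 1/g_{ii}: diag(1, 1/(r^2)).
g^{ij}:
  [1, 0]
  [0, 1/r^2]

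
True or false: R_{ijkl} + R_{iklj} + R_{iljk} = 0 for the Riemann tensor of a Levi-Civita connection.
This is the first (algebraic) Bianchi identity.
True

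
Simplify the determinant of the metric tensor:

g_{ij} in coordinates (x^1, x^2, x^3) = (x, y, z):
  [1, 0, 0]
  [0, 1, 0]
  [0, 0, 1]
Diagonal metric: det(g) = g_{11}·g_{22}·g_{33}
= (1)·(1)·(1)
det(g) = 1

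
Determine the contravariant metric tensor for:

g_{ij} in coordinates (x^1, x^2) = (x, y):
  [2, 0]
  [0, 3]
The metric is diagonal, so g^{ij} is diagonal with entries 1/g_{ii}: diag(1/2, 1/3).
g^{ij}:
  [1/2, 0]
  [0, 1/3]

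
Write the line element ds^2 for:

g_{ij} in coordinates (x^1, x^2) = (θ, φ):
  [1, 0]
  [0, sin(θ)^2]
ds^2 = g_{ij} dx^i dx^j; only the non-zero components contribute.
ds^2 = dθ^2 + sin(θ)^2 dφ^2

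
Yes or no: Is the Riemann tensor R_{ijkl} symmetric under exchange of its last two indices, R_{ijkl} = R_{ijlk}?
It is antisymmetric in the last pair: R_{ijkl} = -R_{ijlk}.
No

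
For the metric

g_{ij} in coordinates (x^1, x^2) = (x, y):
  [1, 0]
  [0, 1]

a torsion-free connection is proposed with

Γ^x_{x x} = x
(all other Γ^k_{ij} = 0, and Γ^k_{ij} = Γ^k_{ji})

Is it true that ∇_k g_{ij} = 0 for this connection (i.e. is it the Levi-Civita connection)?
Using ∇_k g_{ij} = ∂_k g_{ij} - Γ^m_{ki} g_{mj} - Γ^m_{kj} g_{im}:
∇_x g_{xx} = (0) - (x) - (x) = -2*x ≠ 0
So the connection is not metric compatible (it is not the Levi-Civita connection).
No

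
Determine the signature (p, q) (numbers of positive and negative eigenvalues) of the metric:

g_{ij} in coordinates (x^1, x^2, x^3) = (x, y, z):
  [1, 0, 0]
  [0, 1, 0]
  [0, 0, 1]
The metric is diagonal, so its eigenvalues are the diagonal entries: 1, 1, 1 (at a generic point, where coordinate-dependent entries are positive).
3 positive, 0 negative.
(3, 0) - Riemannian (positive definite)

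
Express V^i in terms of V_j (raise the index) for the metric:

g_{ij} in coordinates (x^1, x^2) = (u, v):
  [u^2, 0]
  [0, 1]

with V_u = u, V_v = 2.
Inverse metric (diagonal): g^{uu} = 1/u^2, g^{vv} = 1
V^i = g^{ij} V_j:
V^u = (1/u^2)(u) + (0)(2) = 1/u
V^v = (0)(u) + (1)(2) = 2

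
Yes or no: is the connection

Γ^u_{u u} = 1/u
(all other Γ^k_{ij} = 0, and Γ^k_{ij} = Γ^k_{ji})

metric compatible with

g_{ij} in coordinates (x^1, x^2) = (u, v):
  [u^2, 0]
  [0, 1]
Using ∇_k g_{ij} = ∂_k g_{ij} - Γ^m_{ki} g_{mj} - Γ^m_{kj} g_{im}:
e.g. ∇_u g_{uu} = (2*u) - (u) - (u) = 0
Every component ∇_k g_{ij} vanishes: the connection is metric compatible.
Yes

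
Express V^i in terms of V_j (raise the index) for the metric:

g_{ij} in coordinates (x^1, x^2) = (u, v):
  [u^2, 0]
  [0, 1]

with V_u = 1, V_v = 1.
Inverse metric (diagonal): g^{uu} = 1/u^2, g^{vv} = 1
V^i = g^{ij} V_j:
V^u = (1/u^2)(1) + (0)(1) = 1/u^2
V^v = (0)(1) + (1)(1) = 1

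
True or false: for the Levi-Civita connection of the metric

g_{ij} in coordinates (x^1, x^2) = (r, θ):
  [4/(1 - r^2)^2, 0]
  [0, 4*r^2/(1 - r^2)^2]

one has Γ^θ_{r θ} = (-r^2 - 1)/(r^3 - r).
Γ^θ_{r θ} = (1/2) g^{θθ} (∂_r g_{θθ} + ∂_θ g_{θr} - ∂_θ g_{rθ}) = (1/2)((1 - r^2)^2/(4*r^2))((-8*(r^3 + r)/(r^2 - 1)^3) + (0) - (0)) = (-r^2 - 1)/(r^3 - r)
This equals the proposed value (-r^2 - 1)/(r^3 - r).
True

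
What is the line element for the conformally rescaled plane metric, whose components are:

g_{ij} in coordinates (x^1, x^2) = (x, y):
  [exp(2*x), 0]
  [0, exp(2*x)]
ds^2 = g_{ij} dx^i dx^j; only the non-zero components contribute.
ds^2 = exp(2*x) dx^2 + exp(2*x) dy^2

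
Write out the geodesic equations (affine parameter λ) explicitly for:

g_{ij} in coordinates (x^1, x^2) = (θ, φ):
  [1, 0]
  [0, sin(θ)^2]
Geodesic equation: d^2x^k/dλ^2 + Γ^k_{ij} (dx^i/dλ)(dx^j/dλ) = 0.
Non-zero Christoffel symbols:
Γ^θ_{φ φ} = -sin(2*θ)/2
Γ^φ_{θ φ} = 1/tan(θ)
Substituting (the symmetric pair Γ^k_{ij}, Γ^k_{ji} combines into a factor 2):
d^2θ/dλ^2 - (sin(2*θ)/2) (dφ/dλ)^2 = 0
d^2φ/dλ^2 + (2/tan(θ)) (dθ/dλ)(dφ/dλ) = 0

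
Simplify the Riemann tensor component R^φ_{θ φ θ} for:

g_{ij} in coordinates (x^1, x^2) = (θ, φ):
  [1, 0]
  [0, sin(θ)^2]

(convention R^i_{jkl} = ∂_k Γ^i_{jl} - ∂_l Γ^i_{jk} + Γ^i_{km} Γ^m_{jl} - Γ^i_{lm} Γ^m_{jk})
Non-zero Christoffel symbols (Γ^k_{ij} = Γ^k_{ji}):
Γ^θ_{φ φ} = -sin(2*θ)/2
Γ^φ_{θ φ} = 1/tan(θ)
R^φ_{θ φ θ} = ∂_φ Γ^φ_{θ θ} - ∂_θ Γ^φ_{θ φ} + Γ^φ_{φ m} Γ^m_{θ θ} - Γ^φ_{θ m} Γ^m_{θ φ}
  = (0) - (-1/sin(θ)^2) + (0) - (1/tan(θ)^2) = 1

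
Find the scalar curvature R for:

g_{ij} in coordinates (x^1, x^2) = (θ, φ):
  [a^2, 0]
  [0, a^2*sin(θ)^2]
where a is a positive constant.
Non-zero Christoffel symbols (Γ^k_{ij} = Γ^k_{ji}):
Γ^θ_{φ φ} = -sin(2*θ)/2
Γ^φ_{θ φ} = 1/tan(θ)
Ricci tensor (R_{ij} = R^k_{ikj}): R_{θθ} = 1, R_{θφ} = 0, R_{φφ} = sin(θ)^2
Inverse metric: g^{θθ} = 1/a^2, g^{φφ} = 1/(a^2*sin(θ)^2)
R = g^{ij} R_{ij} = (1/a^2)(1) + (1/(a^2*sin(θ)^2))(sin(θ)^2) = 2/a^2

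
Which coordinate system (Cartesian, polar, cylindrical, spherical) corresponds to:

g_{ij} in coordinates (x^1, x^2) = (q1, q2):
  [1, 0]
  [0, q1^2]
The line element ds^2 = dq1^2 + q1^2 dq2^2 is dr^2 + r^2 dθ^2 with q1 = r, q2 = θ.
polar coordinates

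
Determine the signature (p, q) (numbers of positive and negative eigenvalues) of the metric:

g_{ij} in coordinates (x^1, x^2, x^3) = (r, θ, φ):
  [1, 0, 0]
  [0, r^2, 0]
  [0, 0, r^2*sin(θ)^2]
The metric is diagonal, so its eigenvalues are the diagonal entries: 1, r^2, r^2*sin(θ)^2 (at a generic point, where coordinate-dependent entries are positive).
3 positive, 0 negative.
(3, 0) - Riemannian (positive definite)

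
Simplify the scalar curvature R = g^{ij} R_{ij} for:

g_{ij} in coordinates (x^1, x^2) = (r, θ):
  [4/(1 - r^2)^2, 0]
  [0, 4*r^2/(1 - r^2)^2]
Non-zero Christoffel symbols (Γ^k_{ij} = Γ^k_{ji}):
Γ^r_{r r} = 2*r/(1 - r^2)
Γ^r_{θ θ} = (r^3 + r)/(r^2 - 1)
Γ^θ_{r θ} = (-r^2 - 1)/(r^3 - r)
Ricci tensor (R_{ij} = R^k_{ikj}): R_{rr} = -4/(r^2 - 1)^2, R_{rθ} = 0, R_{θθ} = -4*r^2/(r^2 - 1)^2
Inverse metric: g^{rr} = (1 - r^2)^2/4, g^{θθ} = (1 - r^2)^2/(4*r^2)
R = g^{ij} R_{ij} = ((1 - r^2)^2/4)(-4/(r^2 - 1)^2) + ((1 - r^2)^2/(4*r^2))(-4*r^2/(r^2 - 1)^2) = -2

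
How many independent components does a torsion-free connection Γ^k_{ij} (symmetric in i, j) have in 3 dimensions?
Γ^k_{ij} has n choices for the upper index and n(n+1)/2 independent symmetric lower index pairs.
Total = 3 × 3×4/2 = 3 × 6 = 18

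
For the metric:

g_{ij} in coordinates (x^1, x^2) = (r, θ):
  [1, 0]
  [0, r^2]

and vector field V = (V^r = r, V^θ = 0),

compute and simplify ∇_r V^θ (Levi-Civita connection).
Non-zero Christoffel symbols:
Γ^r_{θ θ} = -r
Γ^θ_{r θ} = 1/r
∇_r V^θ = ∂_r V^θ + Γ^θ_{r j} V^j
  = (0) + (0)(r) + (1/r)(0)
  = 0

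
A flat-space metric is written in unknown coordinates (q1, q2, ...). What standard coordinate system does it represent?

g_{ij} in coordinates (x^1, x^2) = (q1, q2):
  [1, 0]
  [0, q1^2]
The line element ds^2 = dq1^2 + q1^2 dq2^2 is dr^2 + r^2 dθ^2 with q1 = r, q2 = θ.
polar coordinates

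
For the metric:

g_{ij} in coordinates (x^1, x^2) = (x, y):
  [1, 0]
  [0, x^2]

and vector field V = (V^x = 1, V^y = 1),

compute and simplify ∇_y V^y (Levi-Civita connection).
Non-zero Christoffel symbols:
Γ^x_{y y} = -x
Γ^y_{x y} = 1/x
∇_y V^y = ∂_y V^y + Γ^y_{y j} V^j
  = (0) + (1/x)(1) + (0)(1)
  = 1/x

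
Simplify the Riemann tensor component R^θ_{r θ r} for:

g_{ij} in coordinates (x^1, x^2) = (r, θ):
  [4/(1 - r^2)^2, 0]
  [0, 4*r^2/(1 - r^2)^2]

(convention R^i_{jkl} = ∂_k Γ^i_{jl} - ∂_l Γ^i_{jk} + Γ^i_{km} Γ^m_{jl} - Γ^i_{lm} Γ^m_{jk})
Non-zero Christoffel symbols (Γ^k_{ij} = Γ^k_{ji}):
Γ^r_{r r} = 2*r/(1 - r^2)
Γ^r_{θ θ} = (r^3 + r)/(r^2 - 1)
Γ^θ_{r θ} = (-r^2 - 1)/(r^3 - r)
R^θ_{r θ r} = ∂_θ Γ^θ_{r r} - ∂_r Γ^θ_{r θ} + Γ^θ_{θ m} Γ^m_{r r} - Γ^θ_{r m} Γ^m_{r θ}
  = (0) - ((r^4 + 4*r^2 - 1)/(r^3 - r)^2) + (2*(r^2 + 1)/(r^2 - 1)^2) - ((r^2 + 1)^2/(r^3 - r)^2) = -4/(r^2 - 1)^2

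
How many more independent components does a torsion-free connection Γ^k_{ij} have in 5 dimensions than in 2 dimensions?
Independent components in n dimensions: n × n(n+1)/2 = n^2(n+1)/2.
5D: 5 × 15 = 75
2D: 2 × 3 = 6
Difference = 75 - 6 = 69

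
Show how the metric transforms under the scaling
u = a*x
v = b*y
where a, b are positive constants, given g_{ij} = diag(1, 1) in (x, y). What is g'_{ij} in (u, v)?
Invert the transformation: x = u/a, y = v/b
g'_{ij} = (∂x^k/∂x'^i)(∂x^l/∂x'^j) g_{kl}; with g_{kl} = δ_{kl} this is Σ_k (∂x^k/∂x'^i)(∂x^k/∂x'^j).
Jacobian: ∂x/∂u = 1/a, ∂x/∂v = 0, ∂y/∂u = 0, ∂y/∂v = 1/b
g'_{uu} = (1/a)(1/a) + (0)(0) = 1/a^2
g'_{uv} = (1/a)(0) + (0)(1/b) = 0
g'_{vv} = (0)(0) + (1/b)(1/b) = 1/b^2
g'_{ij} = diag(1/a^2, 1/b^2)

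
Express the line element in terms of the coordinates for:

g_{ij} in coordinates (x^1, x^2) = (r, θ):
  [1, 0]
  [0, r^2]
ds^2 = g_{ij} dx^i dx^j; only the non-zero components contribute.
ds^2 = dr^2 + r^2 dθ^2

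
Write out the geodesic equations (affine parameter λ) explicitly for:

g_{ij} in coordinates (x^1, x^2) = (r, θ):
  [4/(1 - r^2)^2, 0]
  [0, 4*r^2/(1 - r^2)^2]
Geodesic equation: d^2x^k/dλ^2 + Γ^k_{ij} (dx^i/dλ)(dx^j/dλ) = 0.
Non-zero Christoffel symbols:
Γ^r_{r r} = 2*r/(1 - r^2)
Γ^r_{θ θ} = (r^3 + r)/(r^2 - 1)
Γ^θ_{r θ} = (-r^2 - 1)/(r^3 - r)
Substituting (the symmetric pair Γ^k_{ij}, Γ^k_{ji} combines into a factor 2):
d^2r/dλ^2 + (2*r/(1 - r^2)) (dr/dλ)^2 + ((r^3 + r)/(r^2 - 1)) (dθ/dλ)^2 = 0
d^2θ/dλ^2 + ((-2*r^2 - 2)/(r^3 - r)) (dr/dλ)(dθ/dλ) = 0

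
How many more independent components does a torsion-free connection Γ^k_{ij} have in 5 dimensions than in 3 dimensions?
Independent components in n dimensions: n × n(n+1)/2 = n^2(n+1)/2.
5D: 5 × 15 = 75
3D: 3 × 6 = 18
Difference = 75 - 18 = 57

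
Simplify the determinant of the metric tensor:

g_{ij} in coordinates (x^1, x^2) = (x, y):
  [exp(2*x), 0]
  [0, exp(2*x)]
For a 2×2 metric: det(g) = g_{11}·g_{22} - g_{12}·g_{21}
= (exp(2*x))·(exp(2*x)) - (0)·(0)
= exp(4*x) - 0
det(g) = exp(4*x)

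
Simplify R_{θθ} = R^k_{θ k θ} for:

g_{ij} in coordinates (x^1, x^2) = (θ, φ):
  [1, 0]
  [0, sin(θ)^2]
Non-zero Christoffel symbols (Γ^k_{ij} = Γ^k_{ji}):
Γ^θ_{φ φ} = -sin(2*θ)/2
Γ^φ_{θ φ} = 1/tan(θ)
R^θ_{θ θ θ} = 0 (a repeated index in an antisymmetric pair)
R^φ_{θ φ θ} = ∂_φ Γ^φ_{θ θ} - ∂_θ Γ^φ_{θ φ} + Γ^φ_{φ m} Γ^m_{θ θ} - Γ^φ_{θ m} Γ^m_{θ φ}
  = (0) - (-1/sin(θ)^2) + (0) - (1/tan(θ)^2) = 1
R_{θθ} = R^θ_{θ θ θ} + R^φ_{θ φ θ} = (0) + (1) = 1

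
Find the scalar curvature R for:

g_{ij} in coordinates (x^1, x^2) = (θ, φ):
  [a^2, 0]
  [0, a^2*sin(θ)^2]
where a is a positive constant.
Non-zero Christoffel symbols (Γ^k_{ij} = Γ^k_{ji}):
Γ^θ_{φ φ} = -sin(2*θ)/2
Γ^φ_{θ φ} = 1/tan(θ)
Ricci tensor (R_{ij} = R^k_{ikj}): R_{θθ} = 1, R_{θφ} = 0, R_{φφ} = sin(θ)^2
Inverse metric: g^{θθ} = 1/a^2, g^{φφ} = 1/(a^2*sin(θ)^2)
R = g^{ij} R_{ij} = (1/a^2)(1) + (1/(a^2*sin(θ)^2))(sin(θ)^2) = 2/a^2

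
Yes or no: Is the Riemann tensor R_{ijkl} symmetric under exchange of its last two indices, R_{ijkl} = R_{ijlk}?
It is antisymmetric in the last pair: R_{ijkl} = -R_{ijlk}.
No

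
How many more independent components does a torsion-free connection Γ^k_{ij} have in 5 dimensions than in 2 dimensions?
Independent components in n dimensions: n × n(n+1)/2 = n^2(n+1)/2.
5D: 5 × 15 = 75
2D: 2 × 3 = 6
Difference = 75 - 6 = 69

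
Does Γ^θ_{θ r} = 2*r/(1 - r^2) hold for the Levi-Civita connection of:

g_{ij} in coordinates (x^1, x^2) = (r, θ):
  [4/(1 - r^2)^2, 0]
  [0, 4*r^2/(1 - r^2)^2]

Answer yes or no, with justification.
Γ^θ_{θ r} = (1/2) g^{θθ} (∂_θ g_{θr} + ∂_r g_{θθ} - ∂_θ g_{θr}) = (1/2)((1 - r^2)^2/(4*r^2))((0) + (-8*(r^3 + r)/(r^2 - 1)^3) - (0)) = (-r^2 - 1)/(r^3 - r)
This differs from the proposed value 2*r/(1 - r^2).
No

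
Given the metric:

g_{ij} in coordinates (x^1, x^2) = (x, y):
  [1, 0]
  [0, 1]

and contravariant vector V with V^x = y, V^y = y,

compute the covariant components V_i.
V_i = g_{ij} V^j:
V_x = (1)(y) + (0)(y) = y
V_y = (0)(y) + (1)(y) = y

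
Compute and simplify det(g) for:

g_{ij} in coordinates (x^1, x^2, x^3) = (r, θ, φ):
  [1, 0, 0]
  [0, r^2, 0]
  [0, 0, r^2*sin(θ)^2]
Diagonal metric: det(g) = g_{11}·g_{22}·g_{33}
= (1)·(r^2)·(r^2*sin(θ)^2)
det(g) = r^4*sin(θ)^2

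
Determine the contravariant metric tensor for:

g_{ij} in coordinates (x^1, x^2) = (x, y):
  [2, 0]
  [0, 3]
The metric is diagonal, so g^{ij} is diagonal with entries 1/g_{ii}: diag(1/2, 1/3).
g^{ij}:
  [1/2, 0]
  [0, 1/3]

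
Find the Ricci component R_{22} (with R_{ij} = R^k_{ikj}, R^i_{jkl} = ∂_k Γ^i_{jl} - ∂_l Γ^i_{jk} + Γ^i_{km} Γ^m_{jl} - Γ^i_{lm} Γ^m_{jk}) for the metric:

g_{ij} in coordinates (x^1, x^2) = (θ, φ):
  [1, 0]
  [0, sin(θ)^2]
Non-zero Christoffel symbols (Γ^k_{ij} = Γ^k_{ji}):
Γ^θ_{φ φ} = -sin(2*θ)/2
Γ^φ_{θ φ} = 1/tan(θ)
R^θ_{φ θ φ} = ∂_θ Γ^θ_{φ φ} - ∂_φ Γ^θ_{φ θ} + Γ^θ_{θ m} Γ^m_{φ φ} - Γ^θ_{φ m} Γ^m_{φ θ}
  = (-cos(2*θ)) - (0) + (0) - (-cos(θ)^2) = sin(θ)^2
R^φ_{φ φ φ} = 0 (a repeated index in an antisymmetric pair)
R_{φφ} = R^θ_{φ θ φ} + R^φ_{φ φ φ} = (sin(θ)^2) + (0) = sin(θ)^2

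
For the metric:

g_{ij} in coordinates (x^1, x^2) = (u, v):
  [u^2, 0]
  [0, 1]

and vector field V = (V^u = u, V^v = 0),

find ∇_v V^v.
Non-zero Christoffel symbols:
Γ^u_{u u} = 1/u
∇_v V^v = ∂_v V^v + Γ^v_{v j} V^j
  = (0) + (0)(u) + (0)(0)
  = 0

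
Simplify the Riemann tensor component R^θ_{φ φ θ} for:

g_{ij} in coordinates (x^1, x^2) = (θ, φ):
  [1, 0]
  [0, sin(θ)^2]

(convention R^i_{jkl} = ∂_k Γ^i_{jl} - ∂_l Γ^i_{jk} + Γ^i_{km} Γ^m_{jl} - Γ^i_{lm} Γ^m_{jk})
Non-zero Christoffel symbols (Γ^k_{ij} = Γ^k_{ji}):
Γ^θ_{φ φ} = -sin(2*θ)/2
Γ^φ_{θ φ} = 1/tan(θ)
R^θ_{φ φ θ} = ∂_φ Γ^θ_{φ θ} - ∂_θ Γ^θ_{φ φ} + Γ^θ_{φ m} Γ^m_{φ θ} - Γ^θ_{θ m} Γ^m_{φ φ}
  = (0) - (-cos(2*θ)) + (-cos(θ)^2) - (0) = -sin(θ)^2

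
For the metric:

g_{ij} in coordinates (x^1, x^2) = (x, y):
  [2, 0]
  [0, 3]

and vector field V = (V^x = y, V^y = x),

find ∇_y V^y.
All Christoffel symbols are zero.
∇_y V^y = ∂_y V^y + Γ^y_{y j} V^j
  = (0) + (0)(y) + (0)(x)
  = 0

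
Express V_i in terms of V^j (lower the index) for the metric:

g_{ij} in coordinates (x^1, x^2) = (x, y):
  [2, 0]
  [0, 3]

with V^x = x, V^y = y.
V_i = g_{ij} V^j:
V_x = (2)(x) + (0)(y) = 2*x
V_y = (0)(x) + (3)(y) = 3*y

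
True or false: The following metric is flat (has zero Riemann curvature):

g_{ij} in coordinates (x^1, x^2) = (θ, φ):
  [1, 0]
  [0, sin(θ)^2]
Non-zero Christoffel symbols:
Γ^θ_{φ φ} = -sin(2*θ)/2
Γ^φ_{θ φ} = 1/tan(θ)
Ricci tensor: R_{θθ} = 1, R_{θφ} = 0, R_{φφ} = sin(θ)^2
The Ricci tensor is non-zero, so the Riemann tensor is non-zero: not flat.
False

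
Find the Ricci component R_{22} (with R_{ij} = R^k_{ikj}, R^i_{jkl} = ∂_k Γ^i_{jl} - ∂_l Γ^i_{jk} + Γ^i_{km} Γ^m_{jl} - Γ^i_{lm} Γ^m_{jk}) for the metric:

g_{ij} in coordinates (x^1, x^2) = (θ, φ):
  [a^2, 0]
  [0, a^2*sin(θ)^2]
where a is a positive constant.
Non-zero Christoffel symbols (Γ^k_{ij} = Γ^k_{ji}):
Γ^θ_{φ φ} = -sin(2*θ)/2
Γ^φ_{θ φ} = 1/tan(θ)
R^θ_{φ θ φ} = ∂_θ Γ^θ_{φ φ} - ∂_φ Γ^θ_{φ θ} + Γ^θ_{θ m} Γ^m_{φ φ} - Γ^θ_{φ m} Γ^m_{φ θ}
  = (-cos(2*θ)) - (0) + (0) - (-cos(θ)^2) = sin(θ)^2
R^φ_{φ φ φ} = 0 (a repeated index in an antisymmetric pair)
R_{φφ} = R^θ_{φ θ φ} + R^φ_{φ φ φ} = (sin(θ)^2) + (0) = sin(θ)^2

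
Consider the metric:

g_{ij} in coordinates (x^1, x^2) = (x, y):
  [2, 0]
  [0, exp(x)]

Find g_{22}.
With x^1 = x, x^2 = y, g_{22} = g_{yy} is the row-2, column-2 entry of the matrix.
g_{22} = exp(x)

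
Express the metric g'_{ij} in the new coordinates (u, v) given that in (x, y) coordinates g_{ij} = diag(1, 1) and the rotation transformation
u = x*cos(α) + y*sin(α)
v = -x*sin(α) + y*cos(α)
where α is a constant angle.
Invert the transformation: x = u*cos(α) - v*sin(α), y = u*sin(α) + v*cos(α)
g'_{ij} = (∂x^k/∂x'^i)(∂x^l/∂x'^j) g_{kl}; with g_{kl} = δ_{kl} this is Σ_k (∂x^k/∂x'^i)(∂x^k/∂x'^j).
Jacobian: ∂x/∂u = cos(α), ∂x/∂v = -sin(α), ∂y/∂u = sin(α), ∂y/∂v = cos(α)
g'_{uu} = (cos(α))(cos(α)) + (sin(α))(sin(α)) = 1
g'_{uv} = (cos(α))(-sin(α)) + (sin(α))(cos(α)) = 0
g'_{vv} = (-sin(α))(-sin(α)) + (cos(α))(cos(α)) = 1
g'_{ij} = diag(1, 1)
The Euclidean metric is invariant under rotations.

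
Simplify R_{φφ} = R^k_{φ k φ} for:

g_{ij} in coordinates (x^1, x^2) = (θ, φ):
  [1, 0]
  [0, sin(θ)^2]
Non-zero Christoffel symbols (Γ^k_{ij} = Γ^k_{ji}):
Γ^θ_{φ φ} = -sin(2*θ)/2
Γ^φ_{θ φ} = 1/tan(θ)
R^θ_{φ θ φ} = ∂_θ Γ^θ_{φ φ} - ∂_φ Γ^θ_{φ θ} + Γ^θ_{θ m} Γ^m_{φ φ} - Γ^θ_{φ m} Γ^m_{φ θ}
  = (-cos(2*θ)) - (0) + (0) - (-cos(θ)^2) = sin(θ)^2
R^φ_{φ φ φ} = 0 (a repeated index in an antisymmetric pair)
R_{φφ} = R^θ_{φ θ φ} + R^φ_{φ φ φ} = (sin(θ)^2) + (0) = sin(θ)^2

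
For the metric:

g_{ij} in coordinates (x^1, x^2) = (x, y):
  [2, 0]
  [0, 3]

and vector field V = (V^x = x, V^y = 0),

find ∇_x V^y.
All Christoffel symbols are zero.
∇_x V^y = ∂_x V^y + Γ^y_{x j} V^j
  = (0) + (0)(x) + (0)(0)
  = 0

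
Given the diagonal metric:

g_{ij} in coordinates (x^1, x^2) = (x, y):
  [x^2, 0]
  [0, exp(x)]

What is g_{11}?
With x^1 = x, x^2 = y, g_{11} = g_{xx} is the row-1, column-1 entry of the matrix.
g_{11} = x^2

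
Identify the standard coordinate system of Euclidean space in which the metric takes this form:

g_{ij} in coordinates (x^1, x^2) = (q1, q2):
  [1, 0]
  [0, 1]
All components are constant and the metric is the identity, i.e. orthonormal rectilinear coordinates.
Cartesian (2D) coordinates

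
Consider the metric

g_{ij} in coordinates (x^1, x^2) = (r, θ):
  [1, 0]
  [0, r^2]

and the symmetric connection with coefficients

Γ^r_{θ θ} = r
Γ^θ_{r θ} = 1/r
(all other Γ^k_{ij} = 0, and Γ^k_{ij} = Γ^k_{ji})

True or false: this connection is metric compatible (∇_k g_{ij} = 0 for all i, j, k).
Using ∇_k g_{ij} = ∂_k g_{ij} - Γ^m_{ki} g_{mj} - Γ^m_{kj} g_{im}:
∇_θ g_{rθ} = (0) - (r) - (r) = -2*r ≠ 0
So the connection is not metric compatible (it is not the Levi-Civita connection).
False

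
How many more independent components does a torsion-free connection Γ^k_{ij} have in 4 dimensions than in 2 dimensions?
Independent components in n dimensions: n × n(n+1)/2 = n^2(n+1)/2.
4D: 4 × 10 = 40
2D: 2 × 3 = 6
Difference = 40 - 6 = 34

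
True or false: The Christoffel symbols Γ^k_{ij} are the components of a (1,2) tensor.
Under a change of coordinates Γ picks up an inhomogeneous term ∂²x/∂x'∂x'; e.g. Γ = 0 in Cartesian coordinates but Γ^r_{θθ} = -r in polar coordinates on the same flat plane.
False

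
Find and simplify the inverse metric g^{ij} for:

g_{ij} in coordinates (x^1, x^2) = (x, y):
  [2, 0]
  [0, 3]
The metric is diagonal, so g^{ij} is diagonal with entries 1/g_{ii}: diag(1/2, 1/3).
g^{ij}:
  [1/2, 0]
  [0, 1/3]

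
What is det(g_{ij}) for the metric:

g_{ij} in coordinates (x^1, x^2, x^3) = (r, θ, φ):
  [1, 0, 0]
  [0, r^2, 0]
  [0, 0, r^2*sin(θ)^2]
Diagonal metric: det(g) = g_{11}·g_{22}·g_{33}
= (1)·(r^2)·(r^2*sin(θ)^2)
det(g) = r^4*sin(θ)^2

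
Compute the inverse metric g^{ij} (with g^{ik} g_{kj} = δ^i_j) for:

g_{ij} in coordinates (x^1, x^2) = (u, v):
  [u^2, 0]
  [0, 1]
The metric is diagonal, so g^{ij} is diagonal with entries 1/g_{ii}: diag(1/(u^2), 1).
g^{ij}:
  [1/u^2, 0]
  [0, 1]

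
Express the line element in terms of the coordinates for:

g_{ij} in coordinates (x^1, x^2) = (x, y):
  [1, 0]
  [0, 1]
ds^2 = g_{ij} dx^i dx^j; only the non-zero components contribute.
ds^2 = dx^2 + dy^2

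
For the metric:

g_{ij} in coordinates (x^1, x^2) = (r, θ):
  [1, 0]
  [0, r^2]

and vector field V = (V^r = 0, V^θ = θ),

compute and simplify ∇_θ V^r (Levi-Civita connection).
Non-zero Christoffel symbols:
Γ^r_{θ θ} = -r
Γ^θ_{r θ} = 1/r
∇_θ V^r = ∂_θ V^r + Γ^r_{θ j} V^j
  = (0) + (0)(0) + (-r)(θ)
  = -r*θ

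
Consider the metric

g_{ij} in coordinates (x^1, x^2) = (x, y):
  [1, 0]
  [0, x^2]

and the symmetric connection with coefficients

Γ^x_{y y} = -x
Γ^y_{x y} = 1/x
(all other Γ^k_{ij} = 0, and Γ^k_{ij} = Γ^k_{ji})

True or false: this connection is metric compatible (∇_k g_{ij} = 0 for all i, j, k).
Using ∇_k g_{ij} = ∂_k g_{ij} - Γ^m_{ki} g_{mj} - Γ^m_{kj} g_{im}:
e.g. ∇_x g_{yy} = (2*x) - (x) - (x) = 0
Every component ∇_k g_{ij} vanishes: the connection is metric compatible.
True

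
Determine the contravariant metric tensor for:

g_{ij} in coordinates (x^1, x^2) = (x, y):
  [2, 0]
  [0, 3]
The metric is diagonal, so g^{ij} is diagonal with entries 1/g_{ii}: diag(1/2, 1/3).
g^{ij}:
  [1/2, 0]
  [0, 1/3]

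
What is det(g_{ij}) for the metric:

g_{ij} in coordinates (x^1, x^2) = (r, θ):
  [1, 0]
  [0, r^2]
For a 2×2 metric: det(g) = g_{11}·g_{22} - g_{12}·g_{21}
= (1)·(r^2) - (0)·(0)
= r^2 - 0
det(g) = r^2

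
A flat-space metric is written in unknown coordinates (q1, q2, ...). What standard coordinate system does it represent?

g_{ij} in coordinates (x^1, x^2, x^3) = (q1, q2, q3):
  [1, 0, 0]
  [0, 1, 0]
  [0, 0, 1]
All components are constant and the metric is the identity, i.e. orthonormal rectilinear coordinates.
Cartesian (3D) coordinates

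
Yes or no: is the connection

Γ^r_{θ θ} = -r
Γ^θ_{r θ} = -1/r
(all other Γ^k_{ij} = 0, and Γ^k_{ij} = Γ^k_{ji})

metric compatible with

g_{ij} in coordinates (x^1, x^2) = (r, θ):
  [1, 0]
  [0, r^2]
Using ∇_k g_{ij} = ∂_k g_{ij} - Γ^m_{ki} g_{mj} - Γ^m_{kj} g_{im}:
∇_r g_{θθ} = (2*r) - (-r) - (-r) = 4*r ≠ 0
So the connection is not metric compatible (it is not the Levi-Civita connection).
No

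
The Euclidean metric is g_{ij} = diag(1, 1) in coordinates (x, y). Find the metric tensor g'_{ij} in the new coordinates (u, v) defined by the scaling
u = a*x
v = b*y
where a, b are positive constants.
Invert the transformation: x = u/a, y = v/b
g'_{ij} = (∂x^k/∂x'^i)(∂x^l/∂x'^j) g_{kl}; with g_{kl} = δ_{kl} this is Σ_k (∂x^k/∂x'^i)(∂x^k/∂x'^j).
Jacobian: ∂x/∂u = 1/a, ∂x/∂v = 0, ∂y/∂u = 0, ∂y/∂v = 1/b
g'_{uu} = (1/a)(1/a) + (0)(0) = 1/a^2
g'_{uv} = (1/a)(0) + (0)(1/b) = 0
g'_{vv} = (0)(0) + (1/b)(1/b) = 1/b^2
g'_{ij} = diag(1/a^2, 1/b^2)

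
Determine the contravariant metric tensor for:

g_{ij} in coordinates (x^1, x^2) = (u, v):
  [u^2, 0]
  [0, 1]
The metric is diagonal, so g^{ij} is diagonal with entries 1/g_{ii}: diag(1/(u^2), 1).
g^{ij}:
  [1/u^2, 0]
  [0, 1]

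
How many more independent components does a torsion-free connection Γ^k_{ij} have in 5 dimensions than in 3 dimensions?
Independent components in n dimensions: n × n(n+1)/2 = n^2(n+1)/2.
5D: 5 × 15 = 75
3D: 3 × 6 = 18
Difference = 75 - 18 = 57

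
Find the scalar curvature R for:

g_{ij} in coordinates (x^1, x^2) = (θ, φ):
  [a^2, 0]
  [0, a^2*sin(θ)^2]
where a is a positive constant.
Non-zero Christoffel symbols (Γ^k_{ij} = Γ^k_{ji}):
Γ^θ_{φ φ} = -sin(2*θ)/2
Γ^φ_{θ φ} = 1/tan(θ)
Ricci tensor (R_{ij} = R^k_{ikj}): R_{θθ} = 1, R_{θφ} = 0, R_{φφ} = sin(θ)^2
Inverse metric: g^{θθ} = 1/a^2, g^{φφ} = 1/(a^2*sin(θ)^2)
R = g^{ij} R_{ij} = (1/a^2)(1) + (1/(a^2*sin(θ)^2))(sin(θ)^2) = 2/a^2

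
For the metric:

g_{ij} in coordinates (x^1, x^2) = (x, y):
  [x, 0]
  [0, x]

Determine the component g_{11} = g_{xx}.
With x^1 = x, x^2 = y, g_{11} = g_{xx} is the row-1, column-1 entry of the matrix.
g_{11} = x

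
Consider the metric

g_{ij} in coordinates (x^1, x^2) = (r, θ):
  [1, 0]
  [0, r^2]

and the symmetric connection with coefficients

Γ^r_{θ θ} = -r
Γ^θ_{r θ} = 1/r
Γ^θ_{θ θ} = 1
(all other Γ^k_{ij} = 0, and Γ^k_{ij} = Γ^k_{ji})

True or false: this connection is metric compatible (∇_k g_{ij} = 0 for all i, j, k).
Using ∇_k g_{ij} = ∂_k g_{ij} - Γ^m_{ki} g_{mj} - Γ^m_{kj} g_{im}:
∇_θ g_{θθ} = (0) - (r^2) - (r^2) = -2*r^2 ≠ 0
So the connection is not metric compatible (it is not the Levi-Civita connection).
False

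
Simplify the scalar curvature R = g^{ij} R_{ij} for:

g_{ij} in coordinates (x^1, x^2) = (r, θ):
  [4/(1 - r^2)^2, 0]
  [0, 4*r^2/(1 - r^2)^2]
Non-zero Christoffel symbols (Γ^k_{ij} = Γ^k_{ji}):
Γ^r_{r r} = 2*r/(1 - r^2)
Γ^r_{θ θ} = (r^3 + r)/(r^2 - 1)
Γ^θ_{r θ} = (-r^2 - 1)/(r^3 - r)
Ricci tensor (R_{ij} = R^k_{ikj}): R_{rr} = -4/(r^2 - 1)^2, R_{rθ} = 0, R_{θθ} = -4*r^2/(r^2 - 1)^2
Inverse metric: g^{rr} = (1 - r^2)^2/4, g^{θθ} = (1 - r^2)^2/(4*r^2)
R = g^{ij} R_{ij} = ((1 - r^2)^2/4)(-4/(r^2 - 1)^2) + ((1 - r^2)^2/(4*r^2))(-4*r^2/(r^2 - 1)^2) = -2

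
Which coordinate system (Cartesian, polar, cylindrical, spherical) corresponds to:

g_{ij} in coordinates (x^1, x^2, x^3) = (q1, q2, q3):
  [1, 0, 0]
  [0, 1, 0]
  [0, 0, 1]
All components are constant and the metric is the identity, i.e. orthonormal rectilinear coordinates.
Cartesian (3D) coordinates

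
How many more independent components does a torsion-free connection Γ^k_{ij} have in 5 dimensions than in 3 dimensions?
Independent components in n dimensions: n × n(n+1)/2 = n^2(n+1)/2.
5D: 5 × 15 = 75
3D: 3 × 6 = 18
Difference = 75 - 18 = 57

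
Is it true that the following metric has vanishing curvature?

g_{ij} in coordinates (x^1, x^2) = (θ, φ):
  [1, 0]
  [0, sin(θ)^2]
Non-zero Christoffel symbols:
Γ^θ_{φ φ} = -sin(2*θ)/2
Γ^φ_{θ φ} = 1/tan(θ)
Ricci tensor: R_{θθ} = 1, R_{θφ} = 0, R_{φφ} = sin(θ)^2
The Ricci tensor is non-zero, so the Riemann tensor is non-zero: not flat.
No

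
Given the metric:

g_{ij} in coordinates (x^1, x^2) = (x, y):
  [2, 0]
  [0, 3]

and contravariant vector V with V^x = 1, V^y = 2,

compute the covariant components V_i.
V_i = g_{ij} V^j:
V_x = (2)(1) + (0)(2) = 2
V_y = (0)(1) + (3)(2) = 6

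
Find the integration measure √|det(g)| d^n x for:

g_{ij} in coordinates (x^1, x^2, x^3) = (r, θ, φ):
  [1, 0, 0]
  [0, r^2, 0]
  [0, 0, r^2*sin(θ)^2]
det(g) = r^4*sin(θ)^2
√|det(g)| = r^2*sin(θ) (taking 0 < θ < π so that |sin(θ)| = sin(θ))
Volume element: dV = r^2*sin(θ) dr dθ dφ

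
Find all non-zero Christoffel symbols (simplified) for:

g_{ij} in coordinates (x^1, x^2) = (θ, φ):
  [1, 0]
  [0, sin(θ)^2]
Using Γ^k_{ij} = (1/2) g^{km} (∂_i g_{mj} + ∂_j g_{mi} - ∂_m g_{ij}); the metric is diagonal, so only the m = k term contributes.
Non-zero symbols (using the symmetry Γ^k_{ij} = Γ^k_{ji}):
Γ^θ_{φ φ} = (1/2) g^{θθ} (∂_φ g_{θφ} + ∂_φ g_{θφ} - ∂_θ g_{φφ}) = (1/2)(1)((0) + (0) - (sin(2*θ))) = -sin(2*θ)/2
Γ^φ_{θ φ} = (1/2) g^{φφ} (∂_θ g_{φφ} + ∂_φ g_{φθ} - ∂_φ g_{θφ}) = (1/2)(1/sin(θ)^2)((sin(2*θ)) + (0) - (0)) = 1/tan(θ)
All other Christoffel symbols are zero.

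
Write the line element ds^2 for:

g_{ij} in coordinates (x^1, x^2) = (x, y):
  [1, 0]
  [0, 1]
ds^2 = g_{ij} dx^i dx^j; only the non-zero components contribute.
ds^2 = dx^2 + dy^2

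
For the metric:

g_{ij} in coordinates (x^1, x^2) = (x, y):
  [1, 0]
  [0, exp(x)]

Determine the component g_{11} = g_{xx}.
With x^1 = x, x^2 = y, g_{11} = g_{xx} is the row-1, column-1 entry of the matrix.
g_{11} = 1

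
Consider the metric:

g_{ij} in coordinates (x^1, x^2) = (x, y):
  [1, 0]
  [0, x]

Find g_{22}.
With x^1 = x, x^2 = y, g_{22} = g_{yy} is the row-2, column-2 entry of the matrix.
g_{22} = x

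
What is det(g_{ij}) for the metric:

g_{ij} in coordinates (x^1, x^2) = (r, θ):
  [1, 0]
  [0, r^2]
For a 2×2 metric: det(g) = g_{11}·g_{22} - g_{12}·g_{21}
= (1)·(r^2) - (0)·(0)
= r^2 - 0
det(g) = r^2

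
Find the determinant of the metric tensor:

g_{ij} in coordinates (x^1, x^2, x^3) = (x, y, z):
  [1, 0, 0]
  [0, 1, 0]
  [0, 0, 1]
Diagonal metric: det(g) = g_{11}·g_{22}·g_{33}
= (1)·(1)·(1)
det(g) = 1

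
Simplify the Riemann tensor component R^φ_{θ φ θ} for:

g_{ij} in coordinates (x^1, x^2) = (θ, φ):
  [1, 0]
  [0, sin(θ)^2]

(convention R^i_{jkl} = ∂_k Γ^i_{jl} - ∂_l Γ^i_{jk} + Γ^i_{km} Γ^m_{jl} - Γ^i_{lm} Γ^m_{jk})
Non-zero Christoffel symbols (Γ^k_{ij} = Γ^k_{ji}):
Γ^θ_{φ φ} = -sin(2*θ)/2
Γ^φ_{θ φ} = 1/tan(θ)
R^φ_{θ φ θ} = ∂_φ Γ^φ_{θ θ} - ∂_θ Γ^φ_{θ φ} + Γ^φ_{φ m} Γ^m_{θ θ} - Γ^φ_{θ m} Γ^m_{θ φ}
  = (0) - (-1/sin(θ)^2) + (0) - (1/tan(θ)^2) = 1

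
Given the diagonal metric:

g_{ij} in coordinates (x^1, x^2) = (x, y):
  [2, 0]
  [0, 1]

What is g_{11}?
With x^1 = x, x^2 = y, g_{11} = g_{xx} is the row-1, column-1 entry of the matrix.
g_{11} = 2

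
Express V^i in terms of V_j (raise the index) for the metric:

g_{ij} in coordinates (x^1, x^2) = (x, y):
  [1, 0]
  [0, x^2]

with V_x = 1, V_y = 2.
Inverse metric (diagonal): g^{xx} = 1, g^{yy} = 1/x^2
V^i = g^{ij} V_j:
V^x = (1)(1) + (0)(2) = 1
V^y = (0)(1) + (1/x^2)(2) = 2/x^2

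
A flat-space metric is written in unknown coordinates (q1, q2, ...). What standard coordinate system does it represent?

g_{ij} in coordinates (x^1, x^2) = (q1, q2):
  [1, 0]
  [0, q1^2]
The line element ds^2 = dq1^2 + q1^2 dq2^2 is dr^2 + r^2 dθ^2 with q1 = r, q2 = θ.
polar coordinates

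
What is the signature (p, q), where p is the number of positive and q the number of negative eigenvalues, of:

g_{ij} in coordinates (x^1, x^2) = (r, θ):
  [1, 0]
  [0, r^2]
The metric is diagonal, so its eigenvalues are the diagonal entries: 1, r^2 (at a generic point, where coordinate-dependent entries are positive).
2 positive, 0 negative.
(2, 0) - Riemannian (positive definite)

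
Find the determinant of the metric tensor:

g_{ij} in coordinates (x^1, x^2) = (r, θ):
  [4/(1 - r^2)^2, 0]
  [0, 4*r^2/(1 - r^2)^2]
For a 2×2 metric: det(g) = g_{11}·g_{22} - g_{12}·g_{21}
= (4/(1 - r^2)^2)·(4*r^2/(1 - r^2)^2) - (0)·(0)
= 16*r^2/(1 - r^2)^4 - 0
det(g) = 16*r^2/(1 - r^2)^4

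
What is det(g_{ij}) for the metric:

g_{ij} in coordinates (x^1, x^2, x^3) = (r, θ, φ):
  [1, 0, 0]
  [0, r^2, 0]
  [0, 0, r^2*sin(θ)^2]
Diagonal metric: det(g) = g_{11}·g_{22}·g_{33}
= (1)·(r^2)·(r^2*sin(θ)^2)
det(g) = r^4*sin(θ)^2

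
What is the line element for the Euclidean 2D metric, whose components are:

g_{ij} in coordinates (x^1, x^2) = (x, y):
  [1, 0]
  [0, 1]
ds^2 = g_{ij} dx^i dx^j; only the non-zero components contribute.
ds^2 = dx^2 + dy^2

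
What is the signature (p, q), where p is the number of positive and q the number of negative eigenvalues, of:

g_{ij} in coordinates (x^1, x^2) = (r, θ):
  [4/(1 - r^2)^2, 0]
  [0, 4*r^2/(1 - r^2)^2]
The metric is diagonal, so its eigenvalues are the diagonal entries: 4/(1 - r^2)^2, 4*r^2/(1 - r^2)^2 (at a generic point, where coordinate-dependent entries are positive).
2 positive, 0 negative.
(2, 0) - Riemannian (positive definite)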